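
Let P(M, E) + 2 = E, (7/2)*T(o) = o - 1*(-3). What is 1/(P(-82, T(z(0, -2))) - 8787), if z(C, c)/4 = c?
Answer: -7/61533 ≈ -0.00011376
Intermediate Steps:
z(C, c) = 4*c
T(o) = 6/7 + 2*o/7 (T(o) = 2*(o - 1*(-3))/7 = 2*(o + 3)/7 = 2*(3 + o)/7 = 6/7 + 2*o/7)
P(M, E) = -2 + E
1/(P(-82, T(z(0, -2))) - 8787) = 1/((-2 + (6/7 + 2*(4*(-2))/7)) - 8787) = 1/((-2 + (6/7 + (2/7)*(-8))) - 8787) = 1/((-2 + (6/7 - 16/7)) - 8787) = 1/((-2 - 10/7) - 8787) = 1/(-24/7 - 8787) = 1/(-61533/7) = -7/61533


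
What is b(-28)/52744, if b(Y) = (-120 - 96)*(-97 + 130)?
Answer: -891/6593 ≈ -0.13514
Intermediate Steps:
b(Y) = -7128 (b(Y) = -216*33 = -7128)
b(-28)/52744 = -7128/52744 = -7128*1/52744 = -891/6593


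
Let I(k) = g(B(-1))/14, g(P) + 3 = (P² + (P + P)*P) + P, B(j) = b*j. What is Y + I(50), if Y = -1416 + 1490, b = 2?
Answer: 149/2 ≈ 74.500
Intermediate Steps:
B(j) = 2*j
Y = 74
g(P) = -3 + P + 3*P² (g(P) = -3 + ((P² + (P + P)*P) + P) = -3 + ((P² + (2*P)*P) + P) = -3 + ((P² + 2*P²) + P) = -3 + (3*P² + P) = -3 + (P + 3*P²) = -3 + P + 3*P²)
I(k) = ½ (I(k) = (-3 + 2*(-1) + 3*(2*(-1))²)/14 = (-3 - 2 + 3*(-2)²)*(1/14) = (-3 - 2 + 3*4)*(1/14) = (-3 - 2 + 12)*(1/14) = 7*(1/14) = ½)
Y + I(50) = 74 + ½ = 149/2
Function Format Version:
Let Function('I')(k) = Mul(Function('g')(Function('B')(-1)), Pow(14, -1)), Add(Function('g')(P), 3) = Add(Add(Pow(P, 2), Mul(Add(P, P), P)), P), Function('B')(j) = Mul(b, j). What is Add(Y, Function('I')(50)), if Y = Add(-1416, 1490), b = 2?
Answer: Rational(149, 2) ≈ 74.500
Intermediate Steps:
Function('B')(j) = Mul(2, j)
Y = 74
Function('g')(P) = Add(-3, P, Mul(3, Pow(P, 2))) (Function('g')(P) = Add(-3, Add(Add(Pow(P, 2), Mul(Add(P, P), P)), P)) = Add(-3, Add(Add(Pow(P, 2), Mul(Mul(2, P), P)), P)) = Add(-3, Add(Add(Pow(P, 2), Mul(2, Pow(P, 2))), P)) = Add(-3, Add(Mul(3, Pow(P, 2)), P)) = Add(-3, Add(P, Mul(3, Pow(P, 2)))) = Add(-3, P, Mul(3, Pow(P, 2))))
Function('I')(k) = Rational(1, 2) (Function('I')(k) = Mul(Add(-3, Mul(2, -1), Mul(3, Pow(Mul(2, -1), 2))), Pow(14, -1)) = Mul(Add(-3, -2, Mul(3, Pow(-2, 2))), Rational(1, 14)) = Mul(Add(-3, -2, Mul(3, 4)), Rational(1, 14)) = Mul(Add(-3, -2, 12), Rational(1, 14)) = Mul(7, Rational(1, 14)) = Rational(1, 2))
Add(Y, Function('I')(50)) = Add(74, Rational(1, 2)) = Rational(149, 2)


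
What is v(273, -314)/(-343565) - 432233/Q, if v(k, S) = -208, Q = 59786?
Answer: -148487695157/20540377090 ≈ -7.2291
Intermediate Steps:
v(273, -314)/(-343565) - 432233/Q = -208/(-343565) - 432233/59786 = -208*(-1/343565) - 432233*1/59786 = 208/343565 - 432233/59786 = -148487695157/20540377090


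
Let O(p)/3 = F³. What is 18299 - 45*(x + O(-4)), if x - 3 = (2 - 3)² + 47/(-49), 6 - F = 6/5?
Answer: 3959498/1225 ≈ 3232.2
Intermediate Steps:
F = 24/5 (F = 6 - 6/5 = 24/5 ≈ 4.8000)
O(p) = 41472/125 (O(p) = 3*(24/5)³ = 3*(13824/125) = 41472/125)
x = 149/49 (x = 3 + ((2 - 3)² + 47/(-49)) = 3 + ((-1)² + 47*(-1/49)) = 3 + (1 - 47/49) = 3 + 2/49 = 149/49 ≈ 3.0408)
18299 - 45*(x + O(-4)) = 18299 - 45*(149/49 + 41472/125) = 18299 - 45*2050753/6125 = 18299 - 1*18456777/1225 = 18299 - 18456777/1225 = 3959498/1225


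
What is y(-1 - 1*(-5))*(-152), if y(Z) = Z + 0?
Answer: -608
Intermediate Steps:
y(Z) = Z
y(-1 - 1*(-5))*(-152) = (-1 - 1*(-5))*(-152) = (-1 + 5)*(-152) = 4*(-152) = -608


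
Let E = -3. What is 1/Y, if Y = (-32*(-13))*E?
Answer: -1/1248 ≈ -0.00080128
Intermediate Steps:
Y = -1248 (Y = -32*(-13)*(-3) = 416*(-3) = -1248)
1/Y = 1/(-1248) = -1/1248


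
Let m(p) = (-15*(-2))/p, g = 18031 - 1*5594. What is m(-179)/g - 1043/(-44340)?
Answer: 2320620389/98710727820 ≈ 0.023509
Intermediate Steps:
g = 12437 (g = 18031 - 5594 = 12437)
m(p) = 30/p
m(-179)/g - 1043/(-44340) = (30/(-179))/12437 - 1043/(-44340) = (30*(-1/179))*(1/12437) - 1043*(-1/44340) = -30/179*1/12437 + 1043/44340 = -30/2226223 + 1043/44340 = 2320620389/98710727820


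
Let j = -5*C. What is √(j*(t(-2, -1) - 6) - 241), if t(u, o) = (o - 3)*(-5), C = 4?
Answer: I*√521 ≈ 22.825*I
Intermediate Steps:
j = -20 (j = -5*4 = -20)
t(u, o) = 15 - 5*o (t(u, o) = (-3 + o)*(-5) = 15 - 5*o)
√(j*(t(-2, -1) - 6) - 241) = √(-20*((15 - 5*(-1)) - 6) - 241) = √(-20*((15 + 5) - 6) - 241) = √(-20*(20 - 6) - 241) = √(-20*14 - 241) = √(-280 - 241) = √(-521) = I*√521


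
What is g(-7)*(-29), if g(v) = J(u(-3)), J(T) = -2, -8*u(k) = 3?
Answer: 58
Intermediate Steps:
u(k) = -3/8 (u(k) = -⅛*3 = -3/8)
g(v) = -2
g(-7)*(-29) = -2*(-29) = 58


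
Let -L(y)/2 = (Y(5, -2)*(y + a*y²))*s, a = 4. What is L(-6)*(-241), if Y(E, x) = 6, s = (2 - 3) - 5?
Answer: -2394576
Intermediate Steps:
s = -6 (s = -1 - 5 = -6)
L(y) = 72*y + 288*y² (L(y) = -2*6*(y + 4*y²)*(-6) = -2*(6*y + 24*y²)*(-6) = -2*(-144*y² - 36*y) = 72*y + 288*y²)
L(-6)*(-241) = (72*(-6)*(1 + 4*(-6)))*(-241) = (72*(-6)*(1 - 24))*(-241) = (72*(-6)*(-23))*(-241) = 9936*(-241) = -2394576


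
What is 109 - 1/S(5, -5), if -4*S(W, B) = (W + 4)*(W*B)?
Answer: 24521/225 ≈ 108.98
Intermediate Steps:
S(W, B) = -B*W*(4 + W)/4 (S(W, B) = -(W + 4)*W*B/4 = -(4 + W)*B*W/4 = -B*W*(4 + W)/4)
109 - 1/S(5, -5) = 109 - 1/((-¼*(-5)*5*(4 + 5))) = 109 - 1/((-¼*(-5)*5*9)) = 109 - 1/225/4 = 109 - 1*4/225 = 109 - 4/225 = 24521/225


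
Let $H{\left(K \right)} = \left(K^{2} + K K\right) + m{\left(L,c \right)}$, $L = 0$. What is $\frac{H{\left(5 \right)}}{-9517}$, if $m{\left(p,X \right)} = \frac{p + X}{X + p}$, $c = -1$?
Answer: $- \frac{51}{9517} \approx -0.0053588$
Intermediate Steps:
$m{\left(p,X \right)} = 1$ ($m{\left(p,X \right)} = \frac{X + p}{X + p} = 1$)
$H{\left(K \right)} = 1 + 2 K^{2}$ ($H{\left(K \right)} = \left(K^{2} + K K\right) + 1 = \left(K^{2} + K^{2}\right) + 1 = 2 K^{2} + 1 = 1 + 2 K^{2}$)
$\frac{H{\left(5 \right)}}{-9517} = \frac{1 + 2 \cdot 5^{2}}{-9517} = \left(1 + 2 \cdot 25\right) \left(- \frac{1}{9517}\right) = \left(1 + 50\right) \left(- \frac{1}{9517}\right) = 51 \left(- \frac{1}{9517}\right) = - \frac{51}{9517}$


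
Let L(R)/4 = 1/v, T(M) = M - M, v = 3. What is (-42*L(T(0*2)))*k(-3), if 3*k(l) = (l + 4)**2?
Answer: -56/3 ≈ -18.667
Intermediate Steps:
T(M) = 0
k(l) = (4 + l)**2/3 (k(l) = (l + 4)**2/3 = (4 + l)**2/3)
L(R) = 4/3
(-42*L(T(0*2)))*k(-3) = (-42*4/3)*((4 - 3)**2/3) = -56*1**2/3 = -56/3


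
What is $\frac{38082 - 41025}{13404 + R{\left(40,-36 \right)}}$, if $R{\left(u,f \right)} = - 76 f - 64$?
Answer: $- \frac{2943}{16076} \approx -0.18307$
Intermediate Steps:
$R{\left(u,f \right)} = -64 - 76 f$
$\frac{38082 - 41025}{13404 + R{\left(40,-36 \right)}} = \frac{38082 - 41025}{13404 - -2672} = - \frac{2943}{13404 + \left(-64 + 2736\right)} = - \frac{2943}{13404 + 2672} = - \frac{2943}{16076}$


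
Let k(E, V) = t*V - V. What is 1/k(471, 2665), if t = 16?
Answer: 1/39975 ≈ 2.5016e-5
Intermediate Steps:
k(E, V) = 15*V (k(E, V) = 16*V - V = 15*V)
1/k(471, 2665) = 1/(15*2665) = 1/39975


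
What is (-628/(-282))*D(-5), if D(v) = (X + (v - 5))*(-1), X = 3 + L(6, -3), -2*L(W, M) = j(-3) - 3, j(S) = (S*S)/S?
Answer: 1256/141 ≈ 8.9078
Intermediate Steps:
j(S) = S (j(S) = S²/S = S)
L(W, M) = 3 (L(W, M) = -(-3 - 3)/2 = -½*(-6) = 3)
X = 6 (X = 3 + 3 = 6)
D(v) = -1 - v (D(v) = (6 + (v - 5))*(-1) = (6 + (-5 + v))*(-1) = (1 + v)*(-1) = -1 - v)
(-628/(-282))*D(-5) = (-628/(-282))*(-1 - 1*(-5)) = (-628*(-1/282))*(-1 + 5) = (314/141)*4 = 1256/141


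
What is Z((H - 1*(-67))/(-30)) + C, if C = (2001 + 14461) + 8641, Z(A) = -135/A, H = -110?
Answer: 1075379/43 ≈ 25009.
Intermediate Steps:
C = 25103 (C = 16462 + 8641 = 25103)
Z((H - 1*(-67))/(-30)) + C = -135*(-30/(-110 - 1*(-67))) + 25103 = -135*(-30/(-110 + 67)) + 25103 = -135/((-43*(-1/30))) + 25103 = -135/43/30 + 25103 = -135*30/43 + 25103 = -4050/43 + 25103 = 1075379/43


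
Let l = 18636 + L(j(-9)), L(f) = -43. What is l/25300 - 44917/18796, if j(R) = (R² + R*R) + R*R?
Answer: -98365759/59442350 ≈ -1.6548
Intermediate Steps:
j(R) = 3*R² (j(R) = (R² + R²) + R² = 2*R² + R² = 3*R²)
l = 18593 (l = 18636 - 43 = 18593)
l/25300 - 44917/18796 = 18593/25300 - 44917/18796 = -98365759/59442350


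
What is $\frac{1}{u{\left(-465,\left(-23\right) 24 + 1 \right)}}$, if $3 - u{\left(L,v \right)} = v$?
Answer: $\frac{1}{554} \approx 0.0018051$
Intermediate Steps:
$u{\left(L,v \right)} = 3 - v$
$\frac{1}{u{\left(-465,\left(-23\right) 24 + 1 \right)}} = \frac{1}{3 - \left(\left(-23\right) 24 + 1\right)} = \frac{1}{3 - \left(-552 + 1\right)} = \frac{1}{3 - -551} = \frac{1}{3 + 551} = \frac{1}{554}$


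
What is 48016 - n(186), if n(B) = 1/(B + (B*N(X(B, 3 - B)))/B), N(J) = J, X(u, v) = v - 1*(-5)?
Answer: 384127/8 ≈ 48016.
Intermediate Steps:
X(u, v) = 5 + v (X(u, v) = v + 5 = 5 + v)
n(B) = ⅛ (n(B) = 1/(B + (B*(5 + (3 - B)))/B) = 1/(B + (B*(8 - B))/B) = 1/(B + (8 - B)) = 1/8 = ⅛)
48016 - n(186) = 48016 - 1*⅛ = 48016 - ⅛ = 384127/8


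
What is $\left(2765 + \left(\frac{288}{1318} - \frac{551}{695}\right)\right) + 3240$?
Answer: $\frac{2750056996}{458005} \approx 6004.4$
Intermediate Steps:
$\left(2765 + \left(\frac{288}{1318} - \frac{551}{695}\right)\right) + 3240 = \left(2765 + \left(288 \cdot \frac{1}{1318} - \frac{551}{695}\right)\right) + 3240 = \left(2765 + \left(\frac{144}{659} - \frac{551}{695}\right)\right) + 3240 = \left(2765 - \frac{263029}{458005}\right) + 3240 = \frac{1266120796}{458005} + 3240 = \frac{2750056996}{458005}$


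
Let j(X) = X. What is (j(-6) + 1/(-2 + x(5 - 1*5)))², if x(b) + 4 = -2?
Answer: 2401/64 ≈ 37.516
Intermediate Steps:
x(b) = -6 (x(b) = -4 - 2 = -6)
(j(-6) + 1/(-2 + x(5 - 1*5)))² = (-6 + 1/(-2 - 6))² = (-6 + 1/(-8))² = (-6 - ⅛)² = (-49/8)² = 2401/64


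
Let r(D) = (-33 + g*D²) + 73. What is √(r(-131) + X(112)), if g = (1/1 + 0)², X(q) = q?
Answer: √17313 ≈ 131.58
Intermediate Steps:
g = 1 (g = (1*1 + 0)² = (1 + 0)² = 1² = 1)
r(D) = 40 + D² (r(D) = (-33 + 1*D²) + 73 = (-33 + D²) + 73 = 40 + D²)
√(r(-131) + X(112)) = √((40 + (-131)²) + 112) = √((40 + 17161) + 112) = √(17201 + 112) = √17313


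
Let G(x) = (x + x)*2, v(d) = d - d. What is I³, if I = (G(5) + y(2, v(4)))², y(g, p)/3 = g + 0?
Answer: 308915776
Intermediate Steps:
v(d) = 0
y(g, p) = 3*g (y(g, p) = 3*(g + 0) = 3*g)
G(x) = 4*x (G(x) = (2*x)*2 = 4*x)
I = 676 (I = (4*5 + 3*2)² = (20 + 6)² = 26² = 676)
I³ = 676³ = 308915776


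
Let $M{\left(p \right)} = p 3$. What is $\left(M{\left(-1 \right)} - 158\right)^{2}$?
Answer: $25921$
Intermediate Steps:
$M{\left(p \right)} = 3 p$
$\left(M{\left(-1 \right)} - 158\right)^{2} = \left(3 \left(-1\right) - 158\right)^{2} = \left(-3 - 158\right)^{2} = \left(-161\right)^{2} = 25921$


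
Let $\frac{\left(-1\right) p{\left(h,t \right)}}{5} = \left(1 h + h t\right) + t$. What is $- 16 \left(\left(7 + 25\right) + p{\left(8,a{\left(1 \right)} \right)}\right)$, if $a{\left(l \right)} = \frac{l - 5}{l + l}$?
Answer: $-1312$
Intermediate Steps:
$a{\left(l \right)} = \frac{-5 + l}{2 l}$
$p{\left(h,t \right)} = - 5 h - 5 t - 5 h t$ ($p{\left(h,t \right)} = - 5 \left(\left(1 h + h t\right) + t\right) = - 5 \left(\left(h + h t\right) + t\right) = - 5 \left(h + t + h t\right) = - 5 h - 5 t - 5 h t$)
$- 16 \left(\left(7 + 25\right) + p{\left(8,a{\left(1 \right)} \right)}\right) = - 16 \left(\left(7 + 25\right) - \left(40 + 45 \cdot \frac{1}{2} \cdot 1^{-1} \left(-5 + 1\right)\right)\right) = - 16 \left(32 - \left(40 + 45 \cdot \frac{1}{2} \cdot 1 \left(-4\right)\right)\right) = - 16 \left(32 - \left(30 - 80\right)\right) = - 16 \left(32 + \left(-40 + 10 + 80\right)\right) = - 16 \left(32 + 50\right) = \left(-16\right) 82 = -1312$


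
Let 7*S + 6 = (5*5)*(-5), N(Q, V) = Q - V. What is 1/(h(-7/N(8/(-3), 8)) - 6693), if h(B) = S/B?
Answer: -147/988063 ≈ -0.00014878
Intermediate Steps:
S = -131/7 (S = -6/7 + ((5*5)*(-5))/7 = -6/7 + (25*(-5))/7 = -6/7 + (1/7)*(-125) = -6/7 - 125/7 = -131/7 ≈ -18.714)
h(B) = -131/(7*B)
1/(h(-7/N(8/(-3), 8)) - 6693) = 1/(-131/(7*((-7/(8/(-3) - 1*8)))) - 6693) = 1/(-131/(7*((-7/(8*(-1/3) - 8)))) - 6693) = 1/(-131/(7*((-7/(-8/3 - 8)))) - 6693) = 1/(-131/(7*((-7/(-32/3)))) - 6693) = 1/(-131/(7*((-7*(-3/32)))) - 6693) = 1/(-131/(7*21/32) - 6693) = 1/(-131/7*32/21 - 6693) = 1/(-4192/147 - 6693) = 1/(-988063/147) = -147/988063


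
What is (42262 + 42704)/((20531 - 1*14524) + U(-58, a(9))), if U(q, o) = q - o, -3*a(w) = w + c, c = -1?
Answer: 254898/17855 ≈ 14.276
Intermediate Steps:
a(w) = ⅓ - w/3 (a(w) = -(w - 1)/3 = -(-1 + w)/3 = ⅓ - w/3)
(42262 + 42704)/((20531 - 1*14524) + U(-58, a(9))) = (42262 + 42704)/((20531 - 1*14524) + (-58 - (⅓ - ⅓*9))) = 84966/((20531 - 14524) + (-58 - (⅓ - 3))) = 84966/(6007 + (-58 - 1*(-8/3))) = 84966/(6007 + (-58 + 8/3)) = 84966/(6007 - 166/3) = 84966/(17855/3) = 84966*(3/17855) = 254898/17855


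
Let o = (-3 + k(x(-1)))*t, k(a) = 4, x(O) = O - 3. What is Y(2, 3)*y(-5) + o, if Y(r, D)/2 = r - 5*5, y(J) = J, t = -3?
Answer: 227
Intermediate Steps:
x(O) = -3 + O
o = -3 (o = (-3 + 4)*(-3) = 1*(-3) = -3)
Y(r, D) = -50 + 2*r (Y(r, D) = 2*(r - 5*5) = 2*(r - 25) = 2*(-25 + r) = -50 + 2*r)
Y(2, 3)*y(-5) + o = (-50 + 2*2)*(-5) - 3 = (-50 + 4)*(-5) - 3 = -46*(-5) - 3 = 230 - 3 = 227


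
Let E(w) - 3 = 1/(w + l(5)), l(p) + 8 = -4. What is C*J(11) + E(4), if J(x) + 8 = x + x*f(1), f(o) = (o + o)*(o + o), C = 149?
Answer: 56047/8 ≈ 7005.9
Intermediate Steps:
l(p) = -12 (l(p) = -8 - 4 = -12)
f(o) = 4*o² (f(o) = (2*o)*(2*o) = 4*o²)
E(w) = 3 + 1/(-12 + w) (E(w) = 3 + 1/(w - 12) = 3 + 1/(-12 + w))
J(x) = -8 + 5*x (J(x) = -8 + (x + x*(4*1²)) = -8 + (x + x*(4*1)) = -8 + (x + x*4) = -8 + (x + 4*x) = -8 + 5*x)
C*J(11) + E(4) = 149*(-8 + 5*11) + (-35 + 3*4)/(-12 + 4) = 149*(-8 + 55) + (-35 + 12)/(-8) = 149*47 - ⅛*(-23) = 7003 + 23/8 = 56047/8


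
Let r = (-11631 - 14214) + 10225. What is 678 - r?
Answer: 16298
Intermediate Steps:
r = -15620 (r = -25845 + 10225 = -15620)
678 - r = 678 - 1*(-15620) = 678 + 15620 = 16298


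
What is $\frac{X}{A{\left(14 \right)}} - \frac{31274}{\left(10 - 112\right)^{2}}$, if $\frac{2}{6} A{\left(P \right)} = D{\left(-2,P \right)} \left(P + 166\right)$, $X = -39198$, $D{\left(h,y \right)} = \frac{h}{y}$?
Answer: $\frac{729893}{1445} \approx 505.12$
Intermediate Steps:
$A{\left(P \right)} = - \frac{6 \left(166 + P\right)}{P}$ ($A{\left(P \right)} = 3 - \frac{2}{P} \left(P + 166\right) = 3 - \frac{2}{P} \left(166 + P\right) = 3 \left(- \frac{2 \left(166 + P\right)}{P}\right) = - \frac{6 \left(166 + P\right)}{P}$)
$\frac{X}{A{\left(14 \right)}} - \frac{31274}{\left(10 - 112\right)^{2}} = - \frac{39198}{-6 - \frac{996}{14}} - \frac{31274}{\left(10 - 112\right)^{2}} = - \frac{39198}{-6 - \frac{498}{7}} - \frac{31274}{\left(-102\right)^{2}} = - \frac{39198}{-6 - \frac{498}{7}} - \frac{31274}{10404} = - \frac{39198}{- \frac{540}{7}} - \frac{15637}{5202} = \left(-39198\right) \left(- \frac{7}{540}\right) - \frac{15637}{5202} = \frac{45731}{90} - \frac{15637}{5202} = \frac{729893}{1445}$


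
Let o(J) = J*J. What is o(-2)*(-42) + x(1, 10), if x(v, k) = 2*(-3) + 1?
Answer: -173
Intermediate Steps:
x(v, k) = -5 (x(v, k) = -6 + 1 = -5)
o(J) = J²
o(-2)*(-42) + x(1, 10) = (-2)²*(-42) - 5 = 4*(-42) - 5 = -168 - 5 = -173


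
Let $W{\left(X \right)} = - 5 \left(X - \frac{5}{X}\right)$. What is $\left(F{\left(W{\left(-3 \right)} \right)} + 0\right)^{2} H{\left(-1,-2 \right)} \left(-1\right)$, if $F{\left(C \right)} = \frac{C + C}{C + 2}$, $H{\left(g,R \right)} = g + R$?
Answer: $\frac{1200}{169} \approx 7.1006$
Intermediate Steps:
$H{\left(g,R \right)} = R + g$
$W{\left(X \right)} = - 5 X + \frac{25}{X}$
$F{\left(C \right)} = \frac{2 C}{2 + C}$
$\left(F{\left(W{\left(-3 \right)} \right)} + 0\right)^{2} H{\left(-1,-2 \right)} \left(-1\right) = \left(\frac{2 \left(\left(-5\right) \left(-3\right) + \frac{25}{-3}\right)}{2 + \left(\left(-5\right) \left(-3\right) + \frac{25}{-3}\right)} + 0\right)^{2} \left(-2 - 1\right) \left(-1\right) = \left(\frac{2 \left(15 + 25 \left(- \frac{1}{3}\right)\right)}{2 + \left(15 + 25 \left(- \frac{1}{3}\right)\right)} + 0\right)^{2} \left(-3\right) \left(-1\right) = \left(\frac{2 \left(15 - \frac{25}{3}\right)}{2 + \left(15 - \frac{25}{3}\right)} + 0\right)^{2} \left(-3\right) \left(-1\right) = \left(2 \cdot \frac{20}{3} \frac{1}{2 + \frac{20}{3}} + 0\right)^{2} \left(-3\right) \left(-1\right) = \left(2 \cdot \frac{20}{3} \frac{1}{\frac{26}{3}} + 0\right)^{2} \left(-3\right) \left(-1\right) = \left(2 \cdot \frac{20}{3} \cdot \frac{3}{26} + 0\right)^{2} \left(-3\right) \left(-1\right) = \left(\frac{20}{13} + 0\right)^{2} \left(-3\right) \left(-1\right) = \left(\frac{20}{13}\right)^{2} \left(-3\right) \left(-1\right) = \frac{400}{169} \left(-3\right) \left(-1\right) = \left(- \frac{1200}{169}\right) \left(-1\right) = \frac{1200}{169}$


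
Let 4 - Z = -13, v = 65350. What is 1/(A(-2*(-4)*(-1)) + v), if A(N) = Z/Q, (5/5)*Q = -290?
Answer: 290/18951483 ≈ 1.5302e-5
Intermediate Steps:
Z = 17 (Z = 4 - 1*(-13) = 4 + 13 = 17)
Q = -290
A(N) = -17/290 (A(N) = 17/(-290) = 17*(-1/290) = -17/290)
1/(A(-2*(-4)*(-1)) + v) = 1/(-17/290 + 65350) = 1/(18951483/290) = 290/18951483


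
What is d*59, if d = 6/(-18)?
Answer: -59/3 ≈ -19.667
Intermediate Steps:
d = -1/3 (d = 6*(-1/18) = -1/3 ≈ -0.33333)
d*59 = -1/3*59 = -59/3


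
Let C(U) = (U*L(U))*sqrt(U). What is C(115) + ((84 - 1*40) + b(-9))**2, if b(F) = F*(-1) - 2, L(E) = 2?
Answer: 2601 + 230*sqrt(115) ≈ 5067.5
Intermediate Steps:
b(F) = -2 - F (b(F) = -F - 2 = -2 - F)
C(U) = 2*U**(3/2) (C(U) = (U*2)*sqrt(U) = (2*U)*sqrt(U) = 2*U**(3/2))
C(115) + ((84 - 1*40) + b(-9))**2 = 2*115**(3/2) + ((84 - 1*40) + (-2 - 1*(-9)))**2 = 2*(115*sqrt(115)) + ((84 - 40) + (-2 + 9))**2 = 230*sqrt(115) + (44 + 7)**2 = 230*sqrt(115) + 51**2 = 230*sqrt(115) + 2601 = 2601 + 230*sqrt(115)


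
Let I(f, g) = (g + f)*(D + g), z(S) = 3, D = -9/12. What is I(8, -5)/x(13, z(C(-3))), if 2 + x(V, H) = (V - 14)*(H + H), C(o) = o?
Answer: 69/32 ≈ 2.1563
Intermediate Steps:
D = -¾ (D = -9*1/12 = -¾ ≈ -0.75000)
I(f, g) = (-¾ + g)*(f + g) (I(f, g) = (g + f)*(-¾ + g) = (f + g)*(-¾ + g) = (-¾ + g)*(f + g))
x(V, H) = -2 + 2*H*(-14 + V) (x(V, H) = -2 + (V - 14)*(H + H) = -2 + (-14 + V)*(2*H) = -2 + 2*H*(-14 + V))
I(8, -5)/x(13, z(C(-3))) = ((-5)² - ¾*8 - ¾*(-5) + 8*(-5))/(-2 - 28*3 + 2*3*13) = (25 - 6 + 15/4 - 40)/(-2 - 84 + 78) = -69/4/(-8) = -69/4*(-⅛) = 69/32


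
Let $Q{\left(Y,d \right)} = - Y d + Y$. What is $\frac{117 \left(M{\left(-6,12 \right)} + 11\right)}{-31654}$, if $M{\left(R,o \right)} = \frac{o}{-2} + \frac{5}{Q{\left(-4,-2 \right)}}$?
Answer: $- \frac{2145}{126616} \approx -0.016941$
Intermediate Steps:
$Q{\left(Y,d \right)} = Y - Y d$ ($Q{\left(Y,d \right)} = - Y d + Y = Y - Y d$)
$M{\left(R,o \right)} = - \frac{5}{12} - \frac{o}{2}$ ($M{\left(R,o \right)} = \frac{o}{-2} + \frac{5}{\left(-4\right) \left(1 - -2\right)} = o \left(- \frac{1}{2}\right) + \frac{5}{\left(-4\right) \left(1 + 2\right)} = - \frac{o}{2} + \frac{5}{\left(-4\right) 3} = - \frac{o}{2} + \frac{5}{-12} = - \frac{o}{2} + 5 \left(- \frac{1}{12}\right) = - \frac{o}{2} - \frac{5}{12} = - \frac{5}{12} - \frac{o}{2}$)
$\frac{117 \left(M{\left(-6,12 \right)} + 11\right)}{-31654} = \frac{117 \left(\left(- \frac{5}{12} - 6\right) + 11\right)}{-31654} = 117 \left(\left(- \frac{5}{12} - 6\right) + 11\right) \left(- \frac{1}{31654}\right) = 117 \left(- \frac{77}{12} + 11\right) \left(- \frac{1}{31654}\right) = 117 \cdot \frac{55}{12} \left(- \frac{1}{31654}\right) = \frac{2145}{4} \left(- \frac{1}{31654}\right) = - \frac{2145}{126616}$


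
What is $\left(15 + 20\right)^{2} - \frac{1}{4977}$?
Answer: $\frac{6096824}{4977} \approx 1225.0$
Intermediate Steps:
$\left(15 + 20\right)^{2} - \frac{1}{4977} = 35^{2} - \frac{1}{4977} = 1225 - \frac{1}{4977} = \frac{6096824}{4977}$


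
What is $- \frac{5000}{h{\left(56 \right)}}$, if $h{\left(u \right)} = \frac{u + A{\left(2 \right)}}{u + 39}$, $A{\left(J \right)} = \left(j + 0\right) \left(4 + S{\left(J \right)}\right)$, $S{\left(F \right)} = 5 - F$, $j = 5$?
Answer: $- \frac{475000}{91} \approx -5219.8$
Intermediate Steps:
$A{\left(J \right)} = 45 - 5 J$ ($A{\left(J \right)} = \left(5 + 0\right) \left(4 - \left(-5 + J\right)\right) = 5 \left(9 - J\right) = 45 - 5 J$)
$h{\left(u \right)} = \frac{35 + u}{39 + u}$ ($h{\left(u \right)} = \frac{u + \left(45 - 10\right)}{u + 39} = \frac{u + \left(45 - 10\right)}{39 + u} = \frac{u + 35}{39 + u} = \frac{35 + u}{39 + u}$)
$- \frac{5000}{h{\left(56 \right)}} = - \frac{5000}{\frac{1}{39 + 56} \left(35 + 56\right)} = - \frac{5000}{\frac{1}{95} \cdot 91} = - \frac{5000}{\frac{91}{95}} = \left(-5000\right) \frac{95}{91} = - \frac{475000}{91}$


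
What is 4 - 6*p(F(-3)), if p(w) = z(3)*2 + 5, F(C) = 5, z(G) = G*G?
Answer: -134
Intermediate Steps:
z(G) = G**2
p(w) = 23 (p(w) = 3**2*2 + 5 = 9*2 + 5 = 18 + 5 = 23)
4 - 6*p(F(-3)) = 4 - 6*23 = 4 - 138 = -134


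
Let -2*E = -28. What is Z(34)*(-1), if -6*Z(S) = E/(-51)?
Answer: -7/153 ≈ -0.045752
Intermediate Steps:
E = 14 (E = -½*(-28) = 14)
Z(S) = 7/153 (Z(S) = -7/(3*(-51)) = -7*(-1)/(3*51) = -⅙*(-14/51) = 7/153)
Z(34)*(-1) = (7/153)*(-1) = -7/153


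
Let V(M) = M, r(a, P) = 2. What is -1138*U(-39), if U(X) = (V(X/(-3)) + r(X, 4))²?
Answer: -256050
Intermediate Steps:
U(X) = (2 - X/3)² (U(X) = (X/(-3) + 2)² = (X*(-⅓) + 2)² = (-X/3 + 2)² = (2 - X/3)²)
-1138*U(-39) = -1138*(-6 - 39)²/9 = -1138*(-45)²/9 = -1138*2025/9 = -1138*225 = -256050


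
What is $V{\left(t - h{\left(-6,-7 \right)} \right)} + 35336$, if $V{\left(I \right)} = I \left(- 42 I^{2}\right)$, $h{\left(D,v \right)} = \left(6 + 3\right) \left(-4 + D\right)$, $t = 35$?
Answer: $-81995914$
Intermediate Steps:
$h{\left(D,v \right)} = -36 + 9 D$ ($h{\left(D,v \right)} = 9 \left(-4 + D\right) = -36 + 9 D$)
$V{\left(I \right)} = - 42 I^{3}$
$V{\left(t - h{\left(-6,-7 \right)} \right)} + 35336 = - 42 \left(35 - \left(-36 + 9 \left(-6\right)\right)\right)^{3} + 35336 = - 42 \left(35 - \left(-36 - 54\right)\right)^{3} + 35336 = - 42 \left(35 - -90\right)^{3} + 35336 = - 42 \left(35 + 90\right)^{3} + 35336 = - 42 \cdot 125^{3} + 35336 = \left(-42\right) 1953125 + 35336 = -82031250 + 35336 = -81995914$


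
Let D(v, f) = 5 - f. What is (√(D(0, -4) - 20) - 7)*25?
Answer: -175 + 25*I*√11 ≈ -175.0 + 82.916*I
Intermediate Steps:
(√(D(0, -4) - 20) - 7)*25 = (√((5 - 1*(-4)) - 20) - 7)*25 = (√((5 + 4) - 20) - 7)*25 = (√(9 - 20) - 7)*25 = (√(-11) - 7)*25 = (I*√11 - 7)*25 = (-7 + I*√11)*25 = -175 + 25*I*√11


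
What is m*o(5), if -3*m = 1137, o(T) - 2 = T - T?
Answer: -758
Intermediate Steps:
o(T) = 2 (o(T) = 2 + (T - T) = 2 + 0 = 2)
m = -379 (m = -⅓*1137 = -379)
m*o(5) = -379*2 = -758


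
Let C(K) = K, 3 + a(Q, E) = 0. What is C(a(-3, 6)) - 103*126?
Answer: -12981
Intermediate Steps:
a(Q, E) = -3 (a(Q, E) = -3 + 0 = -3)
C(a(-3, 6)) - 103*126 = -3 - 103*126 = -3 - 12978 = -12981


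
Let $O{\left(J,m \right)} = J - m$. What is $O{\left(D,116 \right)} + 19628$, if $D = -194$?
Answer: $19318$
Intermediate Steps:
$O{\left(D,116 \right)} + 19628 = \left(-194 - 116\right) + 19628 = -310 + 19628 = 19318$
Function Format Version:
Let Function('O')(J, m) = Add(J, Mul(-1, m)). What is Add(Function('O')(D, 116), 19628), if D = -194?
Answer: 19318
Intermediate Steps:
Add(Function('O')(D, 116), 19628) = Add(Add(-194, Mul(-1, 116)), 19628) = Add(Add(-194, -116), 19628) = Add(-310, 19628) = 19318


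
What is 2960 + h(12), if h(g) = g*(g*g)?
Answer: 4688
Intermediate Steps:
h(g) = g³ (h(g) = g*g² = g³)
2960 + h(12) = 2960 + 12³ = 2960 + 1728 = 4688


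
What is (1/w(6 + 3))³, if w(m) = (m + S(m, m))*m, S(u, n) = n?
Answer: 1/4251528 ≈ 2.3521e-7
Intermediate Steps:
w(m) = 2*m² (w(m) = (m + m)*m = (2*m)*m = 2*m²)
(1/w(6 + 3))³ = (1/(2*(6 + 3)²))³ = (1/(2*9²))³ = (1/(2*81))³ = (1/162)³ = 1/4251528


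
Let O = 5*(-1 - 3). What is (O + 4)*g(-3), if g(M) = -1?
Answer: 16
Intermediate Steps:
O = -20 (O = 5*(-4) = -20)
(O + 4)*g(-3) = (-20 + 4)*(-1) = -16*(-1) = 16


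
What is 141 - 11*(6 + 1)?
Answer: 64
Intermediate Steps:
141 - 11*(6 + 1) = 141 - 11*7 = 141 - 77 = 64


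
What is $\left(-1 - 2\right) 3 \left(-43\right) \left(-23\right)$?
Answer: $-8901$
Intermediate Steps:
$\left(-1 - 2\right) 3 \left(-43\right) \left(-23\right) = \left(-3\right) 3 \left(-43\right) \left(-23\right) = \left(-9\right) \left(-43\right) \left(-23\right) = 387 \left(-23\right) = -8901$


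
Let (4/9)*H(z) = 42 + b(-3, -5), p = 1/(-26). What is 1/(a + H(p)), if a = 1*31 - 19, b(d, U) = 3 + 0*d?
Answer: 4/453 ≈ 0.0088300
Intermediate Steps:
p = -1/26 ≈ -0.038462
b(d, U) = 3 (b(d, U) = 3 + 0 = 3)
a = 12 (a = 31 - 19 = 12)
H(z) = 405/4 (H(z) = 9*(42 + 3)/4 = (9/4)*45 = 405/4)
1/(a + H(p)) = 1/(12 + 405/4) = 1/(453/4) = 4/453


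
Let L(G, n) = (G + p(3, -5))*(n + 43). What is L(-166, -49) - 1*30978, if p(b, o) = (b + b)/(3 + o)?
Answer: -29964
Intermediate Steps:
p(b, o) = 2*b/(3 + o) (p(b, o) = (2*b)/(3 + o) = 2*b/(3 + o))
L(G, n) = (-3 + G)*(43 + n) (L(G, n) = (G + 2*3/(3 - 5))*(n + 43) = (G + 2*3/(-2))*(43 + n) = (G + 2*3*(-½))*(43 + n) = (G - 3)*(43 + n) = (-3 + G)*(43 + n))
L(-166, -49) - 1*30978 = (-129 - 3*(-49) + 43*(-166) - 166*(-49)) - 1*30978 = (-129 + 147 - 7138 + 8134) - 30978 = 1014 - 30978 = -29964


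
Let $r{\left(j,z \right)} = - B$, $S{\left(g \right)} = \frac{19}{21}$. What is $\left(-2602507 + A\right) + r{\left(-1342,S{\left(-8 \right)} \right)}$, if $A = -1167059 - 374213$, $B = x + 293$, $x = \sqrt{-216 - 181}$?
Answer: $-4144072 - i \sqrt{397} \approx -4.1441 \cdot 10^{6} - 19.925 i$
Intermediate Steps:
$S{\left(g \right)} = \frac{19}{21}$ ($S{\left(g \right)} = 19 \cdot \frac{1}{21} = \frac{19}{21}$)
$x = i \sqrt{397}$ ($x = \sqrt{-397} = i \sqrt{397} \approx 19.925 i$)
$B = 293 + i \sqrt{397}$ ($B = i \sqrt{397} + 293 = 293 + i \sqrt{397} \approx 293.0 + 19.925 i$)
$A = -1541272$
$r{\left(j,z \right)} = -293 - i \sqrt{397}$ ($r{\left(j,z \right)} = - (293 + i \sqrt{397}) = -293 - i \sqrt{397}$)
$\left(-2602507 + A\right) + r{\left(-1342,S{\left(-8 \right)} \right)} = \left(-2602507 - 1541272\right) - \left(293 + i \sqrt{397}\right) = -4143779 - \left(293 + i \sqrt{397}\right) = -4144072 - i \sqrt{397}$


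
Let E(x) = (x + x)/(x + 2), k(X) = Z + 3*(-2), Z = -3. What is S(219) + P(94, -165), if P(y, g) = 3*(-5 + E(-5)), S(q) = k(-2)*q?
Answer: -1976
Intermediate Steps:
k(X) = -9 (k(X) = -3 + 3*(-2) = -3 - 6 = -9)
E(x) = 2*x/(2 + x) (E(x) = (2*x)/(2 + x) = 2*x/(2 + x))
S(q) = -9*q
P(y, g) = -5 (P(y, g) = 3*(-5 + 2*(-5)/(2 - 5)) = 3*(-5 + 2*(-5)/(-3)) = 3*(-5 + 2*(-5)*(-1/3)) = 3*(-5 + 10/3) = 3*(-5/3) = -5)
S(219) + P(94, -165) = -9*219 - 5 = -1971 - 5 = -1976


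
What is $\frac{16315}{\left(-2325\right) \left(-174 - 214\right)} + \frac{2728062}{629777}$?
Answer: $\frac{494251908391}{113624366340} \approx 4.3499$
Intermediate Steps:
$\frac{16315}{\left(-2325\right) \left(-174 - 214\right)} + \frac{2728062}{629777} = \frac{16315}{\left(-2325\right) \left(-388\right)} + 2728062 \cdot \frac{1}{629777} = \frac{16315}{902100} + \frac{2728062}{629777} = 16315 \cdot \frac{1}{902100} + \frac{2728062}{629777} = \frac{3263}{180420} + \frac{2728062}{629777} = \frac{494251908391}{113624366340}$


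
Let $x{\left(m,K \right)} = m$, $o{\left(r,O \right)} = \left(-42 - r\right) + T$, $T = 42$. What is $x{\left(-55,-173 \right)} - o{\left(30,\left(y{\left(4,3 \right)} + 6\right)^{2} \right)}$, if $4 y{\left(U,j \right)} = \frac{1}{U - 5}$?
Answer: $-25$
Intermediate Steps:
$y{\left(U,j \right)} = \frac{1}{4 \left(-5 + U\right)}$ ($y{\left(U,j \right)} = \frac{1}{4 \left(U - 5\right)} = \frac{1}{4 \left(-5 + U\right)}$)
$o{\left(r,O \right)} = - r$ ($o{\left(r,O \right)} = \left(-42 - r\right) + 42 = - r$)
$x{\left(-55,-173 \right)} - o{\left(30,\left(y{\left(4,3 \right)} + 6\right)^{2} \right)} = -55 - \left(-1\right) 30 = -55 - -30 = -55 + 30 = -25$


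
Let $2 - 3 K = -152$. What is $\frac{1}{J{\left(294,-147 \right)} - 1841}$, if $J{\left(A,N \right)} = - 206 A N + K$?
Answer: $\frac{3}{26703355} \approx 1.1235 \cdot 10^{-7}$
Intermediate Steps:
$K = \frac{154}{3}$ ($K = \frac{2}{3} - - \frac{152}{3} = \frac{2}{3} + \frac{152}{3} = \frac{154}{3} \approx 51.333$)
$J{\left(A,N \right)} = \frac{154}{3} - 206 A N$ ($J{\left(A,N \right)} = - 206 A N + \frac{154}{3} = \frac{154}{3} - 206 A N$)
$\frac{1}{J{\left(294,-147 \right)} - 1841} = \frac{1}{\left(\frac{154}{3} - 60564 \left(-147\right)\right) - 1841} = \frac{1}{\left(\frac{154}{3} + 8902908\right) - 1841} = \frac{1}{\frac{26708878}{3} - 1841} = \frac{1}{\frac{26703355}{3}} = \frac{3}{26703355}$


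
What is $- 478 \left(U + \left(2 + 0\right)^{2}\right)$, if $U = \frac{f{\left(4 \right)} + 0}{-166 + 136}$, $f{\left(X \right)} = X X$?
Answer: $- \frac{24856}{15} \approx -1657.1$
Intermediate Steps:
$f{\left(X \right)} = X^{2}$
$U = - \frac{8}{15}$ ($U = \frac{4^{2} + 0}{-166 + 136} = \frac{16 + 0}{-30} = 16 \left(- \frac{1}{30}\right) = - \frac{8}{15} \approx -0.53333$)
$- 478 \left(U + \left(2 + 0\right)^{2}\right) = - 478 \left(- \frac{8}{15} + \left(2 + 0\right)^{2}\right) = - 478 \left(- \frac{8}{15} + 2^{2}\right) = - 478 \left(- \frac{8}{15} + 4\right) = \left(-478\right) \frac{52}{15} = - \frac{24856}{15}$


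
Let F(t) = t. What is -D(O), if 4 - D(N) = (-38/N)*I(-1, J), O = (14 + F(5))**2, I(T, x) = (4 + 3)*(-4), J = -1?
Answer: -20/19 ≈ -1.0526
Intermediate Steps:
I(T, x) = -28 (I(T, x) = 7*(-4) = -28)
O = 361 (O = (14 + 5)**2 = 19**2 = 361)
D(N) = 4 - 1064/N (D(N) = 4 - (-38/N)*(-28) = 4 - 1064/N)
-D(O) = -(4 - 1064/361) = -(4 - 1064*1/361) = -(4 - 56/19) = -1*20/19 = -20/19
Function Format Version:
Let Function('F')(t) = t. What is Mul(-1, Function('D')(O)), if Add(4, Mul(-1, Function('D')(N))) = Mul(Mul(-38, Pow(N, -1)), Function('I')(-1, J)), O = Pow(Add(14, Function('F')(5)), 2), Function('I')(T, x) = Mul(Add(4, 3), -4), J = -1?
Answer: Rational(-20, 19) ≈ -1.0526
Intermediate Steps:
Function('I')(T, x) = -28 (Function('I')(T, x) = Mul(7, -4) = -28)
O = 361 (O = Pow(Add(14, 5), 2) = Pow(19, 2) = 361)
Function('D')(N) = Add(4, Mul(-1064, Pow(N, -1))) (Function('D')(N) = Add(4, Mul(-1, Mul(Mul(-38, Pow(N, -1)), -28))) = Add(4, Mul(-1, Mul(1064, Pow(N, -1)))) = Add(4, Mul(-1064, Pow(N, -1))))
Mul(-1, Function('D')(O)) = Mul(-1, Add(4, Mul(-1064, Pow(361, -1)))) = Mul(-1, Add(4, Mul(-1064, Rational(1, 361)))) = Mul(-1, Add(4, Rational(-56, 19))) = Mul(-1, Rational(20, 19)) = Rational(-20, 19)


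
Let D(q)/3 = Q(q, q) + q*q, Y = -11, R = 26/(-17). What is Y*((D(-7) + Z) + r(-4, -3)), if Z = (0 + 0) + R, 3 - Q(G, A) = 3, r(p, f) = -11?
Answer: -25146/17 ≈ -1479.2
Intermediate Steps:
R = -26/17 (R = 26*(-1/17) = -26/17 ≈ -1.5294)
Q(G, A) = 0 (Q(G, A) = 3 - 1*3 = 3 - 3 = 0)
Z = -26/17 (Z = (0 + 0) - 26/17 = 0 - 26/17 = -26/17 ≈ -1.5294)
D(q) = 3*q² (D(q) = 3*(0 + q*q) = 3*(0 + q²) = 3*q²)
Y*((D(-7) + Z) + r(-4, -3)) = -11*((3*(-7)² - 26/17) - 11) = -11*((3*49 - 26/17) - 11) = -11*((147 - 26/17) - 11) = -11*(2473/17 - 11) = -11*2286/17 = -25146/17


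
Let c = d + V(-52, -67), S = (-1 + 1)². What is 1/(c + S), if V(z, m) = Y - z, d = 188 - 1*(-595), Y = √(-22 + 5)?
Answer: 835/697242 - I*√17/697242 ≈ 0.0011976 - 5.9134e-6*I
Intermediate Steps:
Y = I*√17 (Y = √(-17) = I*√17 ≈ 4.1231*I)
d = 783 (d = 188 + 595 = 783)
S = 0 (S = 0² = 0)
V(z, m) = -z + I*√17 (V(z, m) = I*√17 - z = -z + I*√17)
c = 835 + I*√17 (c = 783 + (-1*(-52) + I*√17) = 783 + (52 + I*√17) = 835 + I*√17 ≈ 835.0 + 4.1231*I)
1/(c + S) = 1/((835 + I*√17) + 0) = 1/(835 + I*√17)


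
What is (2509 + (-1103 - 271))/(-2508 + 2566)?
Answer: 1135/58 ≈ 19.569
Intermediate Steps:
(2509 + (-1103 - 271))/(-2508 + 2566) = (2509 - 1374)/58 = 1135*(1/58) = 1135/58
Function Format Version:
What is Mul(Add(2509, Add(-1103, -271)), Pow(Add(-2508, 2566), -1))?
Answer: Rational(1135, 58) ≈ 19.569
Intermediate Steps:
Mul(Add(2509, Add(-1103, -271)), Pow(Add(-2508, 2566), -1)) = Mul(Add(2509, -1374), Pow(58, -1)) = Mul(1135, Rational(1, 58)) = Rational(1135, 58)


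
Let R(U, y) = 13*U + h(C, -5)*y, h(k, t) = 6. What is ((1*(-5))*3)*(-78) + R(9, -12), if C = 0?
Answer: 1215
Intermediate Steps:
R(U, y) = 6*y + 13*U (R(U, y) = 13*U + 6*y = 6*y + 13*U)
((1*(-5))*3)*(-78) + R(9, -12) = ((1*(-5))*3)*(-78) + (6*(-12) + 13*9) = -5*3*(-78) + (-72 + 117) = -15*(-78) + 45 = 1170 + 45 = 1215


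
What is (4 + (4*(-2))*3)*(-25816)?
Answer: 516320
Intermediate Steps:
(4 + (4*(-2))*3)*(-25816) = (4 - 8*3)*(-25816) = (4 - 24)*(-25816) = -20*(-25816) = 516320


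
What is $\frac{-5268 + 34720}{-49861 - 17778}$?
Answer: $- \frac{29452}{67639} \approx -0.43543$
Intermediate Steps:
$\frac{-5268 + 34720}{-49861 - 17778} = \frac{29452}{-67639} = 29452 \left(- \frac{1}{67639}\right) = - \frac{29452}{67639}$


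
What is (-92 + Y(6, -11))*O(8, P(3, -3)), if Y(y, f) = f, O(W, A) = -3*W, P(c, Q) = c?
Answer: 2472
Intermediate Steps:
(-92 + Y(6, -11))*O(8, P(3, -3)) = (-92 - 11)*(-3*8) = -103*(-24) = 2472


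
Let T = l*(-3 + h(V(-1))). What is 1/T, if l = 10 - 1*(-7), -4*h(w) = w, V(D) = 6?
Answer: -2/153 ≈ -0.013072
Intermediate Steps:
h(w) = -w/4
l = 17 (l = 10 + 7 = 17)
T = -153/2 (T = 17*(-3 - ¼*6) = 17*(-3 - 3/2) = 17*(-9/2) = -153/2 ≈ -76.500)
1/T = 1/(-153/2) = -2/153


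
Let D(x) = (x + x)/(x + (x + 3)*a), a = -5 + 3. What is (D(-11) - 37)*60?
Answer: -2484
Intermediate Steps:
a = -2
D(x) = 2*x/(-6 - x) (D(x) = (x + x)/(x + (x + 3)*(-2)) = (2*x)/(x + (3 + x)*(-2)) = (2*x)/(x + (-6 - 2*x)) = (2*x)/(-6 - x) = 2*x/(-6 - x))
(D(-11) - 37)*60 = (-2*(-11)/(6 - 11) - 37)*60 = (-2*(-11)/(-5) - 37)*60 = (-2*(-11)*(-⅕) - 37)*60 = (-22/5 - 37)*60 = -207/5*60 = -2484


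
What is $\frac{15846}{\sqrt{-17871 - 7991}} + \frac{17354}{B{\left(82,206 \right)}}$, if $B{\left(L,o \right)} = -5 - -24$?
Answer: $\frac{17354}{19} - \frac{7923 i \sqrt{25862}}{12931} \approx 913.37 - 98.535 i$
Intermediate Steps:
$B{\left(L,o \right)} = 19$ ($B{\left(L,o \right)} = -5 + 24 = 19$)
$\frac{15846}{\sqrt{-17871 - 7991}} + \frac{17354}{B{\left(82,206 \right)}} = \frac{15846}{\sqrt{-17871 - 7991}} + \frac{17354}{19} = \frac{15846}{\sqrt{-25862}} + 17354 \cdot \frac{1}{19} = \frac{15846}{i \sqrt{25862}} + \frac{17354}{19} = 15846 \left(- \frac{i \sqrt{25862}}{25862}\right) + \frac{17354}{19} = - \frac{7923 i \sqrt{25862}}{12931} + \frac{17354}{19} = \frac{17354}{19} - \frac{7923 i \sqrt{25862}}{12931}$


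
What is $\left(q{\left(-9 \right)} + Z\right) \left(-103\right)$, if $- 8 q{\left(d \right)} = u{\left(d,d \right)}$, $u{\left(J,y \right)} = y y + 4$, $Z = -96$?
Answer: $\frac{87859}{8} \approx 10982.0$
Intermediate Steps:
$u{\left(J,y \right)} = 4 + y^{2}$ ($u{\left(J,y \right)} = y^{2} + 4 = 4 + y^{2}$)
$q{\left(d \right)} = - \frac{1}{2} - \frac{d^{2}}{8}$ ($q{\left(d \right)} = - \frac{4 + d^{2}}{8} = - \frac{1}{2} - \frac{d^{2}}{8}$)
$\left(q{\left(-9 \right)} + Z\right) \left(-103\right) = \left(\left(- \frac{1}{2} - \frac{\left(-9\right)^{2}}{8}\right) - 96\right) \left(-103\right) = \left(\left(- \frac{1}{2} - \frac{81}{8}\right) - 96\right) \left(-103\right) = \left(- \frac{85}{8} - 96\right) \left(-103\right) = \left(- \frac{853}{8}\right) \left(-103\right) = \frac{87859}{8}$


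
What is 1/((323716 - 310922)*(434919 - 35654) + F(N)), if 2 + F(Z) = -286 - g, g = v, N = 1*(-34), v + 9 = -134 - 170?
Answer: 1/5108196435 ≈ 1.9576e-10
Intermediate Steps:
v = -313 (v = -9 + (-134 - 170) = -9 - 304 = -313)
N = -34
g = -313
F(Z) = 25 (F(Z) = -2 + (-286 - 1*(-313)) = -2 + (-286 + 313) = -2 + 27 = 25)
1/((323716 - 310922)*(434919 - 35654) + F(N)) = 1/((323716 - 310922)*(434919 - 35654) + 25) = 1/(12794*399265 + 25) = 1/(5108196410 + 25) = 1/5108196435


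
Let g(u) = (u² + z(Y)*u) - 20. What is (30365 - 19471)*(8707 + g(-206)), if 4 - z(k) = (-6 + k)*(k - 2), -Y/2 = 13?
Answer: 2558728250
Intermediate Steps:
Y = -26 (Y = -2*13 = -26)
z(k) = 4 - (-6 + k)*(-2 + k) (z(k) = 4 - (-6 + k)*(k - 2) = 4 - (-6 + k)*(-2 + k))
g(u) = -20 + u² - 892*u (g(u) = (u² + (-8 - 1*(-26)² + 8*(-26))*u) - 20 = (u² + (-8 - 1*676 - 208)*u) - 20 = (u² + (-8 - 676 - 208)*u) - 20 = (u² - 892*u) - 20 = -20 + u² - 892*u)
(30365 - 19471)*(8707 + g(-206)) = (30365 - 19471)*(8707 + (-20 + (-206)² - 892*(-206))) = 10894*(8707 + (-20 + 42436 + 183752)) = 10894*(8707 + 226168) = 10894*234875 = 2558728250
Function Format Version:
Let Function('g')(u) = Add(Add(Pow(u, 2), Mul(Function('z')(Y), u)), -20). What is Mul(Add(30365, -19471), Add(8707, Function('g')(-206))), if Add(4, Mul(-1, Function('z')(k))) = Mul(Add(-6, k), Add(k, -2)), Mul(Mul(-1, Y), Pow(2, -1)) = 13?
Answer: 2558728250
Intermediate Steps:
Y = -26 (Y = Mul(-2, 13) = -26)
Function('z')(k) = Add(4, Mul(-1, Add(-6, k), Add(-2, k))) (Function('z')(k) = Add(4, Mul(-1, Mul(Add(-6, k), Add(k, -2)))) = Add(4, Mul(-1, Mul(Add(-6, k), Add(-2, k)))) = Add(4, Mul(-1, Add(-6, k), Add(-2, k))))
Function('g')(u) = Add(-20, Pow(u, 2), Mul(-892, u)) (Function('g')(u) = Add(Add(Pow(u, 2), Mul(Add(-8, Mul(-1, Pow(-26, 2)), Mul(8, -26)), u)), -20) = Add(Add(Pow(u, 2), Mul(Add(-8, Mul(-1, 676), -208), u)), -20) = Add(Add(Pow(u, 2), Mul(Add(-8, -676, -208), u)), -20) = Add(Add(Pow(u, 2), Mul(-892, u)), -20) = Add(-20, Pow(u, 2), Mul(-892, u)))
Mul(Add(30365, -19471), Add(8707, Function('g')(-206))) = Mul(Add(30365, -19471), Add(8707, Add(-20, Pow(-206, 2), Mul(-892, -206)))) = Mul(10894, Add(8707, Add(-20, 42436, 183752))) = Mul(10894, Add(8707, 226168)) = Mul(10894, 234875) = 2558728250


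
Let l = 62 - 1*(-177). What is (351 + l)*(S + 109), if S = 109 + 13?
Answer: 136290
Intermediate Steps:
l = 239 (l = 62 + 177 = 239)
S = 122
(351 + l)*(S + 109) = (351 + 239)*(122 + 109) = 590*231 = 136290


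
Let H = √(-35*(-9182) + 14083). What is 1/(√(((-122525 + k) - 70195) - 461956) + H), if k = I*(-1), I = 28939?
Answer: 1/(√335453 + I*√683615) ≈ 0.00056835 - 0.00081134*I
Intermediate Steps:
k = -28939 (k = 28939*(-1) = -28939)
H = √335453 (H = √(321370 + 14083) = √335453 ≈ 579.18)
1/(√(((-122525 + k) - 70195) - 461956) + H) = 1/(√(((-122525 - 28939) - 70195) - 461956) + √335453) = 1/(√((-151464 - 70195) - 461956) + √335453) = 1/(√(-221659 - 461956) + √335453) = 1/(√(-683615) + √335453) = 1/(I*√683615 + √335453) = 1/(√335453 + I*√683615)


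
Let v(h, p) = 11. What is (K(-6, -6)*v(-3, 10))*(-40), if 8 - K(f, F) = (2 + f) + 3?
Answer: -3960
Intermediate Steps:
K(f, F) = 3 - f (K(f, F) = 8 - ((2 + f) + 3) = 8 - (5 + f) = 8 + (-5 - f) = 3 - f)
(K(-6, -6)*v(-3, 10))*(-40) = ((3 - 1*(-6))*11)*(-40) = ((3 + 6)*11)*(-40) = (9*11)*(-40) = 99*(-40) = -3960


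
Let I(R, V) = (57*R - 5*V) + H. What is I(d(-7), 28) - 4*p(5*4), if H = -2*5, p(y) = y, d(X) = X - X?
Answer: -230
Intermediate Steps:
d(X) = 0
H = -10
I(R, V) = -10 - 5*V + 57*R (I(R, V) = (57*R - 5*V) - 10 = (-5*V + 57*R) - 10 = -10 - 5*V + 57*R)
I(d(-7), 28) - 4*p(5*4) = (-10 - 5*28 + 57*0) - 4*5*4 = (-10 - 140 + 0) - 4*20 = -150 - 1*80 = -150 - 80 = -230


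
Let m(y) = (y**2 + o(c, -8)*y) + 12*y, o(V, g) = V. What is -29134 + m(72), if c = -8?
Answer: -23662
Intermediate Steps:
m(y) = y**2 + 4*y (m(y) = (y**2 - 8*y) + 12*y = y**2 + 4*y)
-29134 + m(72) = -29134 + 72*(4 + 72) = -29134 + 72*76 = -29134 + 5472 = -23662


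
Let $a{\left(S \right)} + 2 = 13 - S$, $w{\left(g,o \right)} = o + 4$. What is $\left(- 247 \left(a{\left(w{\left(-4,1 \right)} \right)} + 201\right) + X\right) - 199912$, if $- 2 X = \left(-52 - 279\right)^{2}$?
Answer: $- \frac{611643}{2} \approx -3.0582 \cdot 10^{5}$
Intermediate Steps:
$w{\left(g,o \right)} = 4 + o$
$a{\left(S \right)} = 11 - S$ ($a{\left(S \right)} = -2 - \left(-13 + S\right) = 11 - S$)
$X = - \frac{109561}{2}$ ($X = - \frac{\left(-52 - 279\right)^{2}}{2} = - \frac{\left(-331\right)^{2}}{2} = \left(- \frac{1}{2}\right) 109561 = - \frac{109561}{2} \approx -54781.0$)
$\left(- 247 \left(a{\left(w{\left(-4,1 \right)} \right)} + 201\right) + X\right) - 199912 = \left(- 247 \left(\left(11 - \left(4 + 1\right)\right) + 201\right) - \frac{109561}{2}\right) - 199912 = \left(- 247 \left(\left(11 - 5\right) + 201\right) - \frac{109561}{2}\right) - 199912 = \left(- 247 \left(6 + 201\right) - \frac{109561}{2}\right) - 199912 = \left(\left(-247\right) 207 - \frac{109561}{2}\right) - 199912 = \left(-51129 - \frac{109561}{2}\right) - 199912 = - \frac{211819}{2} - 199912 = - \frac{611643}{2}$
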